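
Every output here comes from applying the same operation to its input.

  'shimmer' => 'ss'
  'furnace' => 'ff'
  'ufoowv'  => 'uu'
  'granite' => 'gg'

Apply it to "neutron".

nn

The transformation: repeat every character 3 times, then keep only the first 2 characters.
On "neutron": the first step gives "nnneeeuuutttrrrooonnn", and the second then gives "nn".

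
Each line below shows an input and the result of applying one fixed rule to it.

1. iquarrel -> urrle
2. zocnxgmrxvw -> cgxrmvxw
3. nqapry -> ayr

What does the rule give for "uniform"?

irom

Looking at the pairs, the operation is to swap each adjacent pair of characters (1↔2, 3↔4, ...), then delete the first 3 characters.
Applying both steps to "uniform": "nufirom", then "irom".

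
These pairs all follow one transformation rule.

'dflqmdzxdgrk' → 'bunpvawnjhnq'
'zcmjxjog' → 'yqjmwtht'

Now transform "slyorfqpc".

The rule is to move the last 2 characters to the front (rotate right by 2), then shift every letter 10 places forward in the alphabet (wrapping around).
Working it through for "slyorfqpc": intermediate "pcslyorfq", final "zmcviybpa".
(Check on "zcmjxjog": → "ogzcmjxj" → "yqjmwtht" ✓)

zmcviybpa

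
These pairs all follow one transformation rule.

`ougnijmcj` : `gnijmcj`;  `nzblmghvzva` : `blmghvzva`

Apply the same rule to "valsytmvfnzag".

lsytmvfnzag

The rule is to delete the first 2 characters.
"valsytmvfnzag" → "lsytmvfnzag".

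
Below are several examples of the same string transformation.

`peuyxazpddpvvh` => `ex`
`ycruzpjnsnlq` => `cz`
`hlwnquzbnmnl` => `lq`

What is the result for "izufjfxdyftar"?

zj

The rule is to keep one character in every 3, starting at position 2 (positions 2nd, 5th, 8th, ...), then keep only the first 2 characters.
Applying both steps to "izufjfxdyftar": "zjdt", then "zj".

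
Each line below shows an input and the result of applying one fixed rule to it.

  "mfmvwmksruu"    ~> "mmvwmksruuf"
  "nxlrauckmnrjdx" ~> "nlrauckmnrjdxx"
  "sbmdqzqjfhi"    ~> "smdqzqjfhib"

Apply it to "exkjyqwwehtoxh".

ekjyqwwehtoxhx

Rule — move the first character to the end, then swap the first and last characters.
Starting from "exkjyqwwehtoxh": after the first operation, "xkjyqwwehtoxhe"; after the second, "ekjyqwwehtoxhx".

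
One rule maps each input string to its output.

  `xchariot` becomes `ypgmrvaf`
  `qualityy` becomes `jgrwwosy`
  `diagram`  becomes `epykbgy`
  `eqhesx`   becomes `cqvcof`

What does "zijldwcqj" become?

jbuaohxgh

Looking at the pairs, the operation is to move the first 3 characters to the end (rotate left by 3), then shift every letter 2 places backward in the alphabet (wrapping around).
Starting from "zijldwcqj": after the first operation, "ldwcqjzij"; after the second, "jbuaohxgh".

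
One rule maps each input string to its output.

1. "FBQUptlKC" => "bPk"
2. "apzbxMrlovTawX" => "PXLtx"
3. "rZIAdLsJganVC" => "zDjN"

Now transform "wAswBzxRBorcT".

Looking at the pairs, the operation is to keep one character in every 3, starting at position 2 (positions 2nd, 5th, 8th, ...), then flip the case of every letter.
Starting from "wAswBzxRBorcT": after the first operation, "ABRr"; after the second, "abrR".

abrR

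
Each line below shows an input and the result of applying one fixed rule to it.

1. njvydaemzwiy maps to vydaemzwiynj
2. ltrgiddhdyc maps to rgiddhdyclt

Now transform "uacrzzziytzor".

crzzziytzorua

The pattern: move the first 2 characters to the end (rotate left by 2).
So "uacrzzziytzor" becomes "crzzziytzorua".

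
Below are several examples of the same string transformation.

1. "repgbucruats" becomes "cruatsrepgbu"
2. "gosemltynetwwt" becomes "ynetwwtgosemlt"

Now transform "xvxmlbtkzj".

btkzjxvxml

What's happening: swap the front and back halves of the string.
So "xvxmlbtkzj" becomes "btkzjxvxml".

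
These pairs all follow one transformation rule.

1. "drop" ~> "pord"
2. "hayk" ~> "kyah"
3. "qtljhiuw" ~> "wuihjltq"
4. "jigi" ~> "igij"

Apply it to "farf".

fraf

The transformation: reverse the string.
Doing the same to "farf": "fraf".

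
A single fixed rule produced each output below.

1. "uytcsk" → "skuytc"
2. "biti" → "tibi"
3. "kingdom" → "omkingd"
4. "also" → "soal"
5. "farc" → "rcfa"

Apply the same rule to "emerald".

ldemera

The pattern: move the last 2 characters to the front (rotate right by 2).
Doing the same to "emerald": "ldemera".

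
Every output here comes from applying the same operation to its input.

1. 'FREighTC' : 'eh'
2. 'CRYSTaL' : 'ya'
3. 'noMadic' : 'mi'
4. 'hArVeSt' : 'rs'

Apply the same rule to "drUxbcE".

uc

The rule is to keep one character in every 3, starting at position 3 (positions 3rd, 6th, 9th, ...), then convert every letter to lowercase.
"drUxbcE" → "Uc" → "uc".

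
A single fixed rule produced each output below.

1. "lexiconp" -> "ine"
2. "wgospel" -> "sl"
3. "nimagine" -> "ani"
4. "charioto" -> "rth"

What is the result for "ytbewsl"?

el

The rule is to move the first 2 characters to the end (rotate left by 2), then keep one character in every 3, starting at position 2 (positions 2nd, 5th, 8th, ...).
So "ytbewsl" becomes "el".
(Check on "nimagine": → "magineni" → "ani" ✓)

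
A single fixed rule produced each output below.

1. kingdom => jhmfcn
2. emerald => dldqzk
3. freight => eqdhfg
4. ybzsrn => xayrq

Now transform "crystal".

bqxrsz

The transformation: delete the last character, then shift every letter 1 place backward in the alphabet (wrapping around).
Starting from "crystal": after the first operation, "crysta"; after the second, "bqxrsz".
(Check on "ybzsrn": → "ybzsr" → "xayrq" ✓)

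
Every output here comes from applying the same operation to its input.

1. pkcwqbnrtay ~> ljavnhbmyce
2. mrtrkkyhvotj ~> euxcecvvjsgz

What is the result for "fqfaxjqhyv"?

What's happening: move the last 2 characters to the front (rotate right by 2), then shift every letter 11 places forward in the alphabet (wrapping around).
Working it through for "fqfaxjqhyv": intermediate "yvfqfaxjqh", final "jgqbqliubs".

jgqbqliubs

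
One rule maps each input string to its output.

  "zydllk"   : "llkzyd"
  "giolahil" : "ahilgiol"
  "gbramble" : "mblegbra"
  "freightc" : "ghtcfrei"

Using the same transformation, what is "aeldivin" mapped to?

What's happening: swap the front and back halves of the string.
Doing the same to "aeldivin": "ivinaeld".

ivinaeld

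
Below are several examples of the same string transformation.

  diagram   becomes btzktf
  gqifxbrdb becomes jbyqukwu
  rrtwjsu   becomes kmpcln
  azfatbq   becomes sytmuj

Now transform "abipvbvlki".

What's happening: shift every letter 7 places backward in the alphabet (wrapping around), then delete the first character.
For "abipvbvlki", step one produces "tubiouoedb"; step two turns that into "ubiouoedb".

ubiouoedb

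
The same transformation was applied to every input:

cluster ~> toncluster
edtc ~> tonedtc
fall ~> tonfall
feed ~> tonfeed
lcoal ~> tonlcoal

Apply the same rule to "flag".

tonflag

The pattern: prepend "ton".
On "flag" that produces "tonflag".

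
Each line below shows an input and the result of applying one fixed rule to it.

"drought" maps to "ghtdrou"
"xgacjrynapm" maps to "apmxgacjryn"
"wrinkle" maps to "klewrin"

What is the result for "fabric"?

ricfab

The rule is to move the last 3 characters to the front (rotate right by 3).
Doing the same to "fabric": "ricfab".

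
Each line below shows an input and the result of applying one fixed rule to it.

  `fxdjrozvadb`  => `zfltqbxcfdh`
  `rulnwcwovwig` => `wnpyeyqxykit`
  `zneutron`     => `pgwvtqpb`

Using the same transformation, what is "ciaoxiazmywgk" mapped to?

Looking at the pairs, the operation is to shift every letter 2 places forward in the alphabet (wrapping around), then move the first character to the end.
So "ciaoxiazmywgk" becomes "kcqzkcboayime".

kcqzkcboayime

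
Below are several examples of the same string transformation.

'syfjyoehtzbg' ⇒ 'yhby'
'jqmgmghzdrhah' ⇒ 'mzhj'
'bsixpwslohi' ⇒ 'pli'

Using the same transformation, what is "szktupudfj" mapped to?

The transformation: move the first 2 characters to the end (rotate left by 2), then keep one character in every 3, starting at position 3 (positions 3rd, 6th, 9th, ...).
For "szktupudfj", step one produces "ktupudfjsz"; step two turns that into "uds".

uds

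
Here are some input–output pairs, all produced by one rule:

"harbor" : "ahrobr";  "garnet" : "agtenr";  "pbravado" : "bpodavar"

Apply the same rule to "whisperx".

What's happening: move the first 2 characters to the end (rotate left by 2), then reverse the string.
Starting from "whisperx": after the first operation, "isperxwh"; after the second, "hwxrepsi".

hwxrepsi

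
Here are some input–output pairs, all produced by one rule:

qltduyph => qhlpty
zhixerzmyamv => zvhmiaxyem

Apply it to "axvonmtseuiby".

ayxbviounem

What's happening: take characters alternately from the front and the back (1st, last, 2nd, 2nd-last, ...), then delete the last 2 characters.
On "axvonmtseuiby" that produces "ayxbviounem".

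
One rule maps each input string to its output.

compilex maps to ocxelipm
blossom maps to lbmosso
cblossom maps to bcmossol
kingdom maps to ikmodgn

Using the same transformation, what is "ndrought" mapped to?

dnthguor

Each output is the input with this applied: move the first 2 characters to the end (rotate left by 2), then reverse the string.
Working it through for "ndrought": intermediate "roughtnd", final "dnthguor".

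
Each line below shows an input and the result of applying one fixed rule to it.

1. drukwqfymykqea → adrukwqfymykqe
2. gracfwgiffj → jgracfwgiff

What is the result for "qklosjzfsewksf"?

fqklosjzfsewks

The transformation: move the last character to the front.
For "qklosjzfsewksf" the result is "fqklosjzfsewks".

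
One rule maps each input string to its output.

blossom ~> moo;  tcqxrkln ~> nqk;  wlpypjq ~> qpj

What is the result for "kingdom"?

Each output is the input with this applied: move the last character to the front, then keep one character in every 3, starting at position 1 (positions 1st, 4th, 7th, ...).
Starting from "kingdom": after the first operation, "mkingdo"; after the second, "mno".

mno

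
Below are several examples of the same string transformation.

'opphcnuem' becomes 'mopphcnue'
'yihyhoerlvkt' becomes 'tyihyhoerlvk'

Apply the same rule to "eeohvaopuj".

The rule is to move the last character to the front.
For "eeohvaopuj" the result is "jeeohvaopu".

jeeohvaopu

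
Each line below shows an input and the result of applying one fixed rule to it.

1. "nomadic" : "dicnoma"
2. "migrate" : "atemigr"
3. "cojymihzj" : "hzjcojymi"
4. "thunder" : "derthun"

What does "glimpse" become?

The rule is to move the last 3 characters to the front (rotate right by 3).
Applying that to "glimpse" gives "pseglim".

pseglim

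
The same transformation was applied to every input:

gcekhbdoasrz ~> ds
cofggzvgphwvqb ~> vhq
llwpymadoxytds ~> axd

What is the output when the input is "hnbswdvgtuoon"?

vun

Each output is the input with this applied: keep one character in every 3, starting at position 1 (positions 1st, 4th, 7th, ...), then delete the first 2 characters.
"hnbswdvgtuoon" → "vun".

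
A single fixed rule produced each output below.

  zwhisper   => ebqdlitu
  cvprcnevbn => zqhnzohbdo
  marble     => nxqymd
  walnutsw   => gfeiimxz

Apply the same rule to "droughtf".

Looking at the pairs, the operation is to shift every letter 12 places forward in the alphabet (wrapping around), then swap the front and back halves of the string.
Starting from "droughtf": after the first operation, "pdagstfr"; after the second, "stfrpdag".
(Check on "walnutsw": → "imxzgfei" → "gfeiimxz" ✓)

stfrpdag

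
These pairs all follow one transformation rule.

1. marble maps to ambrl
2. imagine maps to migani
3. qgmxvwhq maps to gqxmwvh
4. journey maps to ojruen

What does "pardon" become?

The pattern: delete the last character, then swap each adjacent pair of characters (1↔2, 3↔4, ...).
Working it through for "pardon": intermediate "pardo", final "apdro".

apdro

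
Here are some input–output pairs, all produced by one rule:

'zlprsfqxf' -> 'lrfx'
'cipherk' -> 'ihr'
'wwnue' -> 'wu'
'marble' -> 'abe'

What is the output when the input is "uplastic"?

patc

The rule is to keep every other character starting from the second (positions 2nd, 4th, 6th, ...).
For "uplastic" the result is "patc".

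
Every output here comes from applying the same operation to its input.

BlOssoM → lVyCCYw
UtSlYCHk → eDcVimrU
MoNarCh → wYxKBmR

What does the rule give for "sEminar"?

What's happening: flip the case of every letter, then shift every letter 10 places forward in the alphabet (wrapping around).
On "sEminar": the first step gives "SeMINAR", and the second then gives "CoWSXKB".

CoWSXKB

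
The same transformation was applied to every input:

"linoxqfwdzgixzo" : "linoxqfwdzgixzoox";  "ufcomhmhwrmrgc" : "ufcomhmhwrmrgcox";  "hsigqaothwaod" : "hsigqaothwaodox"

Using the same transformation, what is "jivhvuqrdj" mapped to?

What's happening: append "ox".
So "jivhvuqrdj" becomes "jivhvuqrdjox".

jivhvuqrdjox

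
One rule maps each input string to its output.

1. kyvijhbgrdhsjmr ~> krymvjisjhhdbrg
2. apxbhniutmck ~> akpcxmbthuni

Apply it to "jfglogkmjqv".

jvfqgjlmokg

In each case the input is transformed by: take characters alternately from the front and the back (1st, last, 2nd, 2nd-last, ...).
Applying that to "jfglogkmjqv" gives "jvfqgjlmokg".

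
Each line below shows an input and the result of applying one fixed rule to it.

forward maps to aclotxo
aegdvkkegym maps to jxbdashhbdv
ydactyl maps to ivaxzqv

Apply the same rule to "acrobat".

Looking at the pairs, the operation is to move the last character to the front, then shift every letter 3 places backward in the alphabet (wrapping around).
Doing the same to "acrobat": "qxzolyx".

qxzolyx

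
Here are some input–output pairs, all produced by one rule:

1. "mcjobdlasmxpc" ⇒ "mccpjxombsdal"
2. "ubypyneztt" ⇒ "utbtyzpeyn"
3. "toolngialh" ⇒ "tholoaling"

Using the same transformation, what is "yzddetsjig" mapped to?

Each output is the input with this applied: take characters alternately from the front and the back (1st, last, 2nd, 2nd-last, ...).
For "yzddetsjig" the result is "ygzidjdset".

ygzidjdset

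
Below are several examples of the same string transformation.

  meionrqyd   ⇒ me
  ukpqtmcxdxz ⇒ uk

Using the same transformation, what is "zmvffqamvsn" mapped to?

zm

In each case the input is transformed by: keep only the first 2 characters.
On "zmvffqamvsn" that produces "zm".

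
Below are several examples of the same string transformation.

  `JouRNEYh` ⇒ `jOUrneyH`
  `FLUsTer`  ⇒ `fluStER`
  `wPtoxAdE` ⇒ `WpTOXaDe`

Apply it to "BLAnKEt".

In each case the input is transformed by: flip the case of every letter.
Doing the same to "BLAnKEt": "blaNkeT".

blaNkeT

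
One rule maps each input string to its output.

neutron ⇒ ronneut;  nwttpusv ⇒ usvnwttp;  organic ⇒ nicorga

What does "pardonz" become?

onzpard

In each case the input is transformed by: move the last 3 characters to the front (rotate right by 3).
On "pardonz" that produces "onzpard".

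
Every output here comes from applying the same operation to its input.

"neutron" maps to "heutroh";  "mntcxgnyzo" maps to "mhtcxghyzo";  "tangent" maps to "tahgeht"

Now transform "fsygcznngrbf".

fsygczhhgrbf

The pattern: replace every "n" with "h".
"fsygcznngrbf" → "fsygczhhgrbf".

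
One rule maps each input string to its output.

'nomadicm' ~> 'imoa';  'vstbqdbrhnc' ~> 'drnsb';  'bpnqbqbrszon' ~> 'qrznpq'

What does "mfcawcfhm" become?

chfa

The rule is to keep every other character starting from the second (positions 2nd, 4th, 6th, ...), then move the first 2 characters to the end (rotate left by 2).
Working it through for "mfcawcfhm": intermediate "fach", final "chfa".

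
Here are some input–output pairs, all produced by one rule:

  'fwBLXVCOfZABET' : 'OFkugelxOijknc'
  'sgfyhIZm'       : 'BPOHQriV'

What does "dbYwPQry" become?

MKhFyzAH

The pattern: flip the case of every letter, then shift every letter 9 places forward in the alphabet (wrapping around).
For "dbYwPQry", step one produces "DByWpqRY"; step two turns that into "MKhFyzAH".
(Check on "sgfyhIZm": → "SGFYHizM" → "BPOHQriV" ✓)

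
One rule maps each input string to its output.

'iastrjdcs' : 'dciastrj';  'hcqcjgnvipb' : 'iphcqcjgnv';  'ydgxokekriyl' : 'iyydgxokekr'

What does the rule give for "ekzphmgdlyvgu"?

vgekzphmgdly

In each case the input is transformed by: delete the last character, then move the last 2 characters to the front (rotate right by 2).
Starting from "ekzphmgdlyvgu": after the first operation, "ekzphmgdlyvg"; after the second, "vgekzphmgdly".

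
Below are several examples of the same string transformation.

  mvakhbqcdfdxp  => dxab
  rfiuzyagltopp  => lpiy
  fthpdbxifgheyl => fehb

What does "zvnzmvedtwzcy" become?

The rule is to keep one character in every 3, starting at position 3 (positions 3rd, 6th, 9th, ...), then move the first 2 characters to the end (rotate left by 2).
Starting from "zvnzmvedtwzcy": after the first operation, "nvtc"; after the second, "tcnv".

tcnv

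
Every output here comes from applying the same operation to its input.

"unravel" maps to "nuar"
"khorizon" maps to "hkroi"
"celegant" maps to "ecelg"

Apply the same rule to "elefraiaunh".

The transformation: delete the last 3 characters, then swap each adjacent pair of characters (1↔2, 3↔4, ...).
For "elefraiaunh", step one produces "elefraia"; step two turns that into "lefearai".

lefearai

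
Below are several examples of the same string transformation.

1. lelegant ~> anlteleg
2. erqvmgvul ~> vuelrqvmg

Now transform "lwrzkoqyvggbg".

gblgwrzkoqyvg

The pattern: swap the first and last characters, then move the last 3 characters to the front (rotate right by 3).
Applying both steps to "lwrzkoqyvggbg": "gwrzkoqyvggbl", then "gblgwrzkoqyvg".
(Check on "lelegant": → "teleganl" → "anlteleg" ✓)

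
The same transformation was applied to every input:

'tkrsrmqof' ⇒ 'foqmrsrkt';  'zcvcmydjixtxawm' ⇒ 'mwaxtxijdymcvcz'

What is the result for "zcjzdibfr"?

The pattern: reverse the string.
So "zcjzdibfr" becomes "rfbidzjcz".

rfbidzjcz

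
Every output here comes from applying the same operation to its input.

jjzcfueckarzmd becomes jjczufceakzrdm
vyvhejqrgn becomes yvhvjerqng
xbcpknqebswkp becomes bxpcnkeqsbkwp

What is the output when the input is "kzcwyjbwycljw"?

In each case the input is transformed by: swap each adjacent pair of characters (1↔2, 3↔4, ...).
For "kzcwyjbwycljw" the result is "zkwcjywbcyjlw".

zkwcjywbcyjlw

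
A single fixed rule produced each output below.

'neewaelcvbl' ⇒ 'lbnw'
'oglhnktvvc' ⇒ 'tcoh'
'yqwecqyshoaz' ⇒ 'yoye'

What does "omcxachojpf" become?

hpox

What's happening: keep one character in every 3, starting at position 1 (positions 1st, 4th, 7th, ...), then swap the front and back halves of the string.
"omcxachojpf" → "hpox".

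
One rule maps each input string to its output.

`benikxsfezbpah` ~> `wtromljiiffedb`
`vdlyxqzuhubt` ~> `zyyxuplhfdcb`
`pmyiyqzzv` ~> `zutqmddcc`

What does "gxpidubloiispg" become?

ywttspmmmkkhfb

What's happening: shift every letter 4 places forward in the alphabet (wrapping around), then sort the characters into reverse alphabetical order.
Applying both steps to "gxpidubloiispg": "kbtmhyfpsmmwtk", then "ywttspmmmkkhfb".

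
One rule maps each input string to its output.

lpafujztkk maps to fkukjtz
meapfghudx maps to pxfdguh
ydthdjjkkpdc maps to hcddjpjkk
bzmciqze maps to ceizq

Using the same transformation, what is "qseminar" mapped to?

The transformation: delete the first 3 characters, then take characters alternately from the front and the back (1st, last, 2nd, 2nd-last, ...).
Working it through for "qseminar": intermediate "minar", final "mrian".
(Check on "lpafujztkk": → "fujztkk" → "fkukjtz" ✓)

mrian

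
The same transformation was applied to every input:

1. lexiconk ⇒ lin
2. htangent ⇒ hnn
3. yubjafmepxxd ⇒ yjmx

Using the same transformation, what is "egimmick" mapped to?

Rule — keep one character in every 3, starting at position 1 (positions 1st, 4th, 7th, ...).
So "egimmick" becomes "emc".

emc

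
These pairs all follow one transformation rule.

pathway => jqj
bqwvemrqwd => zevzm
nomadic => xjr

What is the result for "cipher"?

rqa

Looking at the pairs, the operation is to shift every letter 9 places forward in the alphabet (wrapping around), then keep every other character starting from the second (positions 2nd, 4th, 6th, ...).
Working it through for "cipher": intermediate "lryqna", final "rqa".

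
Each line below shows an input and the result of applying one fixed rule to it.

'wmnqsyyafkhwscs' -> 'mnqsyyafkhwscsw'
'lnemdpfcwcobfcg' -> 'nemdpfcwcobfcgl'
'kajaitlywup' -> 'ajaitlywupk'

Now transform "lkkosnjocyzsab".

In each case the input is transformed by: move the first character to the end.
On "lkkosnjocyzsab" that produces "kkosnjocyzsabl".

kkosnjocyzsabl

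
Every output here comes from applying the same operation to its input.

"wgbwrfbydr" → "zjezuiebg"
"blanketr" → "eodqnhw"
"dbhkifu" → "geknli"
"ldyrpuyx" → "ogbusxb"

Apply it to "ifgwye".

lijzb

Each output is the input with this applied: delete the last character, then shift every letter 3 places forward in the alphabet (wrapping around).
Applying both steps to "ifgwye": "ifgwy", then "lijzb".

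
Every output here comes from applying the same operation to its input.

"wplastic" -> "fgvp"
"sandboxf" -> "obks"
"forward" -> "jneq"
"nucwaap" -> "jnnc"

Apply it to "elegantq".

The rule is to shift every letter 13 places forward in the alphabet (wrapping around) — i.e. ROT13, then keep only the last 4 characters.
"elegantq" → "ryrtnagd" → "nagd".

nagd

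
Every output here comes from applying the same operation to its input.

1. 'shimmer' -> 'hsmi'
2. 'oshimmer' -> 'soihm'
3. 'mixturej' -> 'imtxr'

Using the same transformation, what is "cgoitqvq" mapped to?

The transformation: swap each adjacent pair of characters (1↔2, 3↔4, ...), then delete the last 3 characters.
On "cgoitqvq": the first step gives "gcioqtqv", and the second then gives "gcioq".

gcioq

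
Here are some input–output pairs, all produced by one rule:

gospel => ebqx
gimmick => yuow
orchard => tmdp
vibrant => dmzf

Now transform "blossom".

eeay

The rule is to shift every letter 12 places forward in the alphabet (wrapping around), then keep only the last 4 characters.
Working it through for "blossom": intermediate "nxaeeay", final "eeay".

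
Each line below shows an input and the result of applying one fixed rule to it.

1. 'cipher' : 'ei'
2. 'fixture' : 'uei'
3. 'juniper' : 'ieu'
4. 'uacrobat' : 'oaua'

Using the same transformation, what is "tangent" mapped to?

In each case the input is transformed by: move the first 2 characters to the end (rotate left by 2), then keep only the vowels.
On "tangent" that produces "ea".

ea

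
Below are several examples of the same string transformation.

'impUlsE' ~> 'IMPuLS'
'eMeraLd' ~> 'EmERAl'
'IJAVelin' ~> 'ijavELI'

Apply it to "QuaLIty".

qUAliT

The rule is to delete the last character, then flip the case of every letter.
Applying that to "QuaLIty" gives "qUAliT".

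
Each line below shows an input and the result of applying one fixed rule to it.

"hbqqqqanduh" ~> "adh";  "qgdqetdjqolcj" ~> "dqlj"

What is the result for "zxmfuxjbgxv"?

What's happening: keep every other character starting from the first (positions 1st, 3rd, 5th, ...), then delete the first 3 characters.
Doing the same to "zxmfuxjbgxv": "jgv".

jgv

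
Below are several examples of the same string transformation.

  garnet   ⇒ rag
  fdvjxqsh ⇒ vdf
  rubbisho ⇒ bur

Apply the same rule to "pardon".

Each output is the input with this applied: reverse the string, then keep only the last 3 characters.
On "pardon": the first step gives "nodrap", and the second then gives "rap".
(Check on "rubbisho": → "ohsibbur" → "bur" ✓)

rap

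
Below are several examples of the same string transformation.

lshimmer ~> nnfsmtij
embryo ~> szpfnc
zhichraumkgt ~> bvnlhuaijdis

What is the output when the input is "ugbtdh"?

ueivhc

The pattern: shift every letter 1 place forward in the alphabet (wrapping around), then swap the front and back halves of the string.
"ugbtdh" → "vhcuei" → "ueivhc".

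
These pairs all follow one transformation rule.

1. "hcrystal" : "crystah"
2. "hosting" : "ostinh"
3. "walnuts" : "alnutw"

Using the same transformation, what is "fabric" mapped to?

Looking at the pairs, the operation is to delete the last character, then move the first character to the end.
Starting from "fabric": after the first operation, "fabri"; after the second, "abrif".

abrif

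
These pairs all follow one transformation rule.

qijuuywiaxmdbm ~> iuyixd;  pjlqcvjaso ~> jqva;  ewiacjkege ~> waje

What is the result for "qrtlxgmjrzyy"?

Rule — delete the last 2 characters, then keep every other character starting from the second (positions 2nd, 4th, 6th, ...).
Applying both steps to "qrtlxgmjrzyy": "qrtlxgmjrz", then "rlgjz".

rlgjz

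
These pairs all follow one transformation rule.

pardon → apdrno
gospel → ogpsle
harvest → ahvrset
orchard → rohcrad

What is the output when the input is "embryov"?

Rule — swap each adjacent pair of characters (1↔2, 3↔4, ...).
Doing the same to "embryov": "merboyv".

merboyv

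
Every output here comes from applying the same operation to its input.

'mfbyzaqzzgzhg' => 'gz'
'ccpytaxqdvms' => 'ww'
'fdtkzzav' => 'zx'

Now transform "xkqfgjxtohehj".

re

In each case the input is transformed by: shift every letter 6 places backward in the alphabet (wrapping around), then keep only the first 2 characters.
On "xkqfgjxtohehj": the first step gives "rekzadrnibybd", and the second then gives "re".
(Check on "fdtkzzav": → "zxnettup" → "zx" ✓)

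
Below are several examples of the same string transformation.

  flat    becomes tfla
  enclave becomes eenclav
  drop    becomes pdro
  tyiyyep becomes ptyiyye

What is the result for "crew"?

wcre

What's happening: move the last character to the front.
"crew" → "wcre".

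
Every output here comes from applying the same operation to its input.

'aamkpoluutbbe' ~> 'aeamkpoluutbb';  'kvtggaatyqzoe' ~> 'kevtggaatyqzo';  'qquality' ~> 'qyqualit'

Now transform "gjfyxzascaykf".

In each case the input is transformed by: swap the first and last characters, then move the last character to the front.
"gjfyxzascaykf" → "fjfyxzascaykg" → "gfjfyxzascayk".

gfjfyxzascayk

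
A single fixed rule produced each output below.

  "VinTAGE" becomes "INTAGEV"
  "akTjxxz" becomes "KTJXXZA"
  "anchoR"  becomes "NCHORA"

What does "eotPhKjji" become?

OTPHKJJIE

In each case the input is transformed by: move the first character to the end, then convert every letter to uppercase.
"eotPhKjji" → "otPhKjjie" → "OTPHKJJIE".
(Check on "VinTAGE": → "inTAGEV" → "INTAGEV" ✓)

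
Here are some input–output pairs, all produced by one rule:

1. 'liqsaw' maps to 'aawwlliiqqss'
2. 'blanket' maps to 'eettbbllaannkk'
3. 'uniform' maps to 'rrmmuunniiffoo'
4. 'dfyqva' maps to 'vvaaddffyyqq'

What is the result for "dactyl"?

What's happening: move the last 2 characters to the front (rotate right by 2), then double every character.
On "dactyl": the first step gives "yldact", and the second then gives "yyllddaacctt".

yyllddaacctt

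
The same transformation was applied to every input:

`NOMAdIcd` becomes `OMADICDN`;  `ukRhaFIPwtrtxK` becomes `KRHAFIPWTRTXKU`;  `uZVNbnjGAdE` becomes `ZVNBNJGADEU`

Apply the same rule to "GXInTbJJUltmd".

The pattern: move the first character to the end, then convert every letter to uppercase.
Starting from "GXInTbJJUltmd": after the first operation, "XInTbJJUltmdG"; after the second, "XINTBJJULTMDG".

XINTBJJULTMDG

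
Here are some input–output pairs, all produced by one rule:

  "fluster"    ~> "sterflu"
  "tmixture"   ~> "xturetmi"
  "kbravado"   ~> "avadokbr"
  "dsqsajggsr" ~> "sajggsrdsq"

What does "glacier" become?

The pattern: move the first 3 characters to the end (rotate left by 3).
Applying that to "glacier" gives "ciergla".

ciergla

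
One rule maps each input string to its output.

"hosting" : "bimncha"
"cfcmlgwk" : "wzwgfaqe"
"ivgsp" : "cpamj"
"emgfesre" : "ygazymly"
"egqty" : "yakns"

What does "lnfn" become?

fhzh

The pattern: shift every letter 6 places backward in the alphabet (wrapping around).
So "lnfn" becomes "fhzh".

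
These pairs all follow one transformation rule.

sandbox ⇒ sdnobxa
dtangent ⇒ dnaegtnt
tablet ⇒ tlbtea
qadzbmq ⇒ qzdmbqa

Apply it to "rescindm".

The rule is to swap each adjacent pair of characters (1↔2, 3↔4, ...), then move the first character to the end.
So "rescindm" becomes "rcsnimde".
(Check on "sandbox": → "asdnobx" → "sdnobxa" ✓)

rcsnimde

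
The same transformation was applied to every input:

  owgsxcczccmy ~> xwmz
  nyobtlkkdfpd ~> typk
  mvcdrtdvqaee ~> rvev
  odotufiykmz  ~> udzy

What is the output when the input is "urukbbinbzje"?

The pattern: keep one character in every 3, starting at position 2 (positions 2nd, 5th, 8th, ...), then swap each adjacent pair of characters (1↔2, 3↔4, ...).
"urukbbinbzje" → "rbnj" → "brjn".

brjn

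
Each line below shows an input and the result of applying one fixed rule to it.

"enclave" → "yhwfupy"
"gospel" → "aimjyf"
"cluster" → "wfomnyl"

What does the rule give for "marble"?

gulvfy

In each case the input is transformed by: shift every letter 6 places backward in the alphabet (wrapping around).
Doing the same to "marble": "gulvfy".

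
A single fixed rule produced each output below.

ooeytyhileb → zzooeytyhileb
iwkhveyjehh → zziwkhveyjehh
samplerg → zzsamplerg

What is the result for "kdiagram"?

The rule is to prepend "zz".
On "kdiagram" that produces "zzkdiagram".

zzkdiagram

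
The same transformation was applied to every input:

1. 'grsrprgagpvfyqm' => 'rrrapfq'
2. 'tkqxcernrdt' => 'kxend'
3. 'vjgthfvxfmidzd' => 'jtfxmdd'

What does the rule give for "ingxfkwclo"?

The pattern: keep every other character starting from the second (positions 2nd, 4th, 6th, ...).
On "ingxfkwclo" that produces "nxkco".

nxkco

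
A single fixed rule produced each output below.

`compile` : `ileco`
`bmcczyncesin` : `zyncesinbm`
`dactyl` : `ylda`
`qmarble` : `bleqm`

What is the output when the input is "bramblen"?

blenbr

Rule — move the first 2 characters to the end (rotate left by 2), then delete the first 2 characters.
Applying both steps to "bramblen": "amblenbr", then "blenbr".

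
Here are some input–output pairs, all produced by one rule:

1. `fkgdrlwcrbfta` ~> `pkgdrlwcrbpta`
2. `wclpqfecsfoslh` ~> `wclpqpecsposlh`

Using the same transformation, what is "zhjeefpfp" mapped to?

What's happening: replace every "f" with "p".
For "zhjeefpfp" the result is "zhjeepppp".

zhjeepppp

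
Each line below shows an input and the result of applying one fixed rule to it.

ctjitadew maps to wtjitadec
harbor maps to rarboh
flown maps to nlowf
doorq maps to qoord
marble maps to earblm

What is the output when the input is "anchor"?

rnchoa

The transformation: swap the first and last characters.
Applying that to "anchor" gives "rnchoa".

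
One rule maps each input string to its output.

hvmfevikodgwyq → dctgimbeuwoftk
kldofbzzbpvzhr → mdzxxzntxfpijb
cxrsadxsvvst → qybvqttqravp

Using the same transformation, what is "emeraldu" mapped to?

Looking at the pairs, the operation is to shift every letter 2 places backward in the alphabet (wrapping around), then move the first 3 characters to the end (rotate left by 3).
Applying both steps to "emeraldu": "ckcpyjbs", then "pyjbsckc".

pyjbsckc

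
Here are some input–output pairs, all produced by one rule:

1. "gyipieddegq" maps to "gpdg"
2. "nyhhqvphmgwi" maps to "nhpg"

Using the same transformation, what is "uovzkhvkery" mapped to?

uzvr

The transformation: keep one character in every 3, starting at position 1 (positions 1st, 4th, 7th, ...).
For "uovzkhvkery" the result is "uzvr".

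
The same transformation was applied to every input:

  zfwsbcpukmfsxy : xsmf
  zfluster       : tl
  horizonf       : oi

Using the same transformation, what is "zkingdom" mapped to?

Looking at the pairs, the operation is to sort the characters into reverse alphabetical order, then keep one character in every 3, starting at position 3 (positions 3rd, 6th, 9th, ...).
Starting from "zkingdom": after the first operation, "zonmkigd"; after the second, "ni".
(Check on "zfwsbcpukmfsxy": → "zyxwusspmkffcb" → "xsmf" ✓)

ni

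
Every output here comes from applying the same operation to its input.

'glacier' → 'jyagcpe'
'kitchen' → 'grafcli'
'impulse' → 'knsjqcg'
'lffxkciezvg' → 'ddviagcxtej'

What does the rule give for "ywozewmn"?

umxcuklw

What's happening: move the first character to the end, then shift every letter 2 places backward in the alphabet (wrapping around).
For "ywozewmn", step one produces "wozewmny"; step two turns that into "umxcuklw".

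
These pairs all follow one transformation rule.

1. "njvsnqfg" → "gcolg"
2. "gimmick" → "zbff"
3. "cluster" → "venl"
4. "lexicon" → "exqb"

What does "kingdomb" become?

What's happening: shift every letter 7 places backward in the alphabet (wrapping around), then delete the last 3 characters.
Applying both steps to "kingdomb": "dbgzwhfu", then "dbgzw".
(Check on "lexicon": → "exqbvhg" → "exqb" ✓)

dbgzw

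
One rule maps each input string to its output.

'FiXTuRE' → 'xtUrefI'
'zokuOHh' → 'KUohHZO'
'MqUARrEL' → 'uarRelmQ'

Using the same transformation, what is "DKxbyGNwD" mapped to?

XBYgnWddk

Each output is the input with this applied: flip the case of every letter, then move the first 2 characters to the end (rotate left by 2).
So "DKxbyGNwD" becomes "XBYgnWddk".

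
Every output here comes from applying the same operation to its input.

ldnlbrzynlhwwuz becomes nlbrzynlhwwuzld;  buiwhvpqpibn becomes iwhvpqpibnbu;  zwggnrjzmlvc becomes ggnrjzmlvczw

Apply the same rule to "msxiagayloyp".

xiagayloypms

The transformation: move the first 2 characters to the end (rotate left by 2).
On "msxiagayloyp" that produces "xiagayloypms".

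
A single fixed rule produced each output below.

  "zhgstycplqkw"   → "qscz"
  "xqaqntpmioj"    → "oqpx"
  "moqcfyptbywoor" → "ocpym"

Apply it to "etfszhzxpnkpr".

In each case the input is transformed by: keep one character in every 3, starting at position 1 (positions 1st, 4th, 7th, ...), then swap the first and last characters.
Starting from "etfszhzxpnkpr": after the first operation, "esznr"; after the second, "rszne".
(Check on "moqcfyptbywoor": → "mcpyo" → "ocpym" ✓)

rszne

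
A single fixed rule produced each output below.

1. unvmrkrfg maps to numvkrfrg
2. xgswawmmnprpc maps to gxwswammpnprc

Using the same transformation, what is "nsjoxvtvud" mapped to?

The transformation: swap each adjacent pair of characters (1↔2, 3↔4, ...).
"nsjoxvtvud" → "snojvxvtdu".

snojvxvtdu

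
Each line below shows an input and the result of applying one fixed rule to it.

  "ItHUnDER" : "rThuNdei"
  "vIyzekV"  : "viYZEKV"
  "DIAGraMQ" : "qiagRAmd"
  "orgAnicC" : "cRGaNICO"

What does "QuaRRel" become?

The pattern: flip the case of every letter, then swap the first and last characters.
On "QuaRRel": the first step gives "qUArrEL", and the second then gives "LUArrEq".

LUArrEq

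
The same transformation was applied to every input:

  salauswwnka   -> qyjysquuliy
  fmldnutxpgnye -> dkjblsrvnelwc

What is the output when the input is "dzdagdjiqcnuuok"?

bxbyebhgoalssmi

What's happening: shift every letter 2 places backward in the alphabet (wrapping around).
"dzdagdjiqcnuuok" → "bxbyebhgoalssmi".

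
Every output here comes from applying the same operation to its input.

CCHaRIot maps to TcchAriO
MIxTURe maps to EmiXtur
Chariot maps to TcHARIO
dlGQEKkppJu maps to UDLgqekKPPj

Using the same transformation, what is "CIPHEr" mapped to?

Rule — flip the case of every letter, then move the last character to the front.
Working it through for "CIPHEr": intermediate "cipheR", final "Rciphe".

Rciphe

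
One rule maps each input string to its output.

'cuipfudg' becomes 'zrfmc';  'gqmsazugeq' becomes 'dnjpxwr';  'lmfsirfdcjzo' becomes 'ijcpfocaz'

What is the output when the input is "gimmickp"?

dfjjf

What's happening: shift every letter 3 places backward in the alphabet (wrapping around), then delete the last 3 characters.
For "gimmickp" the result is "dfjjf".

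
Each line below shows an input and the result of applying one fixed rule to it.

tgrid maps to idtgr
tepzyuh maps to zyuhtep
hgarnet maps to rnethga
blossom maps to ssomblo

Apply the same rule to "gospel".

pelgos

In each case the input is transformed by: move the first 3 characters to the end (rotate left by 3).
Applying that to "gospel" gives "pelgos".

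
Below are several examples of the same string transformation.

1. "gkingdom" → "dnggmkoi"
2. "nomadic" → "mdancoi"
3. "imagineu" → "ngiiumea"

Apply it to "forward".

rawfdor

Rule — take characters alternately from the front and the back (1st, last, 2nd, 2nd-last, ...), then move the last 3 characters to the front (rotate right by 3).
On "forward": the first step gives "fdorraw", and the second then gives "rawfdor".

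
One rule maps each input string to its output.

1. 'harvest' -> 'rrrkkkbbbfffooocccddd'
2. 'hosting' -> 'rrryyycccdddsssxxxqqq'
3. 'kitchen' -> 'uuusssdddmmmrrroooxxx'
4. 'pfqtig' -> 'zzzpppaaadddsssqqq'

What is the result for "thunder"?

Each output is the input with this applied: shift every letter 10 places forward in the alphabet (wrapping around), then repeat every character 3 times.
Working it through for "thunder": intermediate "drexnob", final "dddrrreeexxxnnnooobbb".

dddrrreeexxxnnnooobbb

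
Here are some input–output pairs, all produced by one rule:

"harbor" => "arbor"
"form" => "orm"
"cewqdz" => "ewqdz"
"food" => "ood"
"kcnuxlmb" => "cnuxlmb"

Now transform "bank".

ank

The pattern: delete the first character.
Doing the same to "bank": "ank".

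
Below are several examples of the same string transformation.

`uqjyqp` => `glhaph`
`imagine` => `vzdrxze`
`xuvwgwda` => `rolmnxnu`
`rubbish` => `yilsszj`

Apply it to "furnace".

vwliert

The pattern: shift every letter 9 places backward in the alphabet (wrapping around), then move the last character to the front.
On "furnace": the first step gives "wliertv", and the second then gives "vwliert".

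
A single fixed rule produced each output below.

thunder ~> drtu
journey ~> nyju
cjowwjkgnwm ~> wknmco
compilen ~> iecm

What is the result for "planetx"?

The transformation: keep every other character starting from the first (positions 1st, 3rd, 5th, ...), then move the first 2 characters to the end (rotate left by 2).
"planetx" → "paex" → "expa".

expa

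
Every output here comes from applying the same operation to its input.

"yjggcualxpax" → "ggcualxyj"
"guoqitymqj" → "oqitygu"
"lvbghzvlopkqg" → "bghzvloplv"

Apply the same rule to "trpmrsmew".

pmrstr

What's happening: delete the last 3 characters, then move the first 2 characters to the end (rotate left by 2).
On "trpmrsmew": the first step gives "trpmrs", and the second then gives "pmrstr".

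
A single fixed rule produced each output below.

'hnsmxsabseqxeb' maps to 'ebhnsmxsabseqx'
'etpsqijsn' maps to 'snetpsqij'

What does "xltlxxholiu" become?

The transformation: move the last 2 characters to the front (rotate right by 2).
On "xltlxxholiu" that produces "iuxltlxxhol".

iuxltlxxhol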